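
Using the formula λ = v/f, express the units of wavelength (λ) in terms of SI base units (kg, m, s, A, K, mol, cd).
Units of each symbol in λ = v/f:
  v (wave speed): m/s
  f (frequency): 1/s  → in the denominator, contributes s

Multiplying the contributions: [m/s] · [s]
Adding exponents of each base unit: m: 1
SI base units of wavelength: m

Answer: m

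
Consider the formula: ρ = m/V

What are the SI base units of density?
Units of each symbol in ρ = m/V:
  m (mass): kg
  V (volume): m³  → in the denominator, contributes 1/m³

Multiplying the contributions: [kg] · [1/m³]
Adding exponents of each base unit: kg: 1, m: -3
SI base units of density: kg/m³

Answer: kg/m³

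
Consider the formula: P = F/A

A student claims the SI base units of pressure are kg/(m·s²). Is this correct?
Units of each symbol in P = F/A:
  F (force): kg·m/s²
  A (area): m²  → in the denominator, contributes 1/m²

Multiplying the contributions: [kg·m/s²] · [1/m²]
Adding exponents of each base unit: kg: 1, m: -1, s: -2
SI base units of pressure: kg/(m·s²)

The claimed units kg/(m·s²) match the derived units, so the claim is correct.

Answer: Yes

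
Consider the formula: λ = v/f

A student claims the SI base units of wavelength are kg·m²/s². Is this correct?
Units of each symbol in λ = v/f:
  v (wave speed): m/s
  f (frequency): 1/s  → in the denominator, contributes s

Multiplying the contributions: [m/s] · [s]
Adding exponents of each base unit: m: 1
SI base units of wavelength: m

The claimed units kg·m²/s² (exponents kg: 1, m: 2, s: -2) do not match the derived units m (exponents m: 1), so the claim is incorrect.

Answer: No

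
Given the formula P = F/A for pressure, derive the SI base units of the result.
Units of each symbol in P = F/A:
  F (force): kg·m/s²
  A (area): m²  → in the denominator, contributes 1/m²

Multiplying the contributions: [kg·m/s²] · [1/m²]
Adding exponents of each base unit: kg: 1, m: -1, s: -2
SI base units of pressure: kg/(m·s²)

Answer: kg/(m·s²)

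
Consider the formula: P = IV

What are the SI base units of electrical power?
Units of each symbol in P = IV:
  I (current): A
  V (voltage, in volts): kg·m²/(s³·A)

Multiplying the contributions: [A] · [kg·m²/(s³·A)]
Adding exponents of each base unit: kg: 1, m: 2, s: -3
SI base units of electrical power: kg·m²/s³

Answer: kg·m²/s³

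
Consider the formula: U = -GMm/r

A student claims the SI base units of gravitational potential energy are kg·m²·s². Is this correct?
Units of each symbol in U = -GMm/r:
  G (gravitational constant): m³/(kg·s²)
  M (mass): kg
  m (mass): kg
  r (distance): m  → in the denominator, contributes 1/m
  The minus sign does not affect the units.

Multiplying the contributions: [m³/(kg·s²)] · [kg] · [kg] · [1/m]
Adding exponents of each base unit: kg: 1, m: 2, s: -2
SI base units of gravitational potential energy: kg·m²/s²

The claimed units kg·m²·s² (exponents kg: 1, m: 2, s: 2) do not match the derived units kg·m²/s² (exponents kg: 1, m: 2, s: -2), so the claim is incorrect.

Answer: No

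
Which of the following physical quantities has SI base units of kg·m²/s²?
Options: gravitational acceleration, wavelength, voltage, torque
Checking the SI base units of each option:
  gravitational acceleration (g = GM/r²): m/s²  ✗
  wavelength (λ = v/f): m  ✗
  voltage (V = IR): kg·m²/(s³·A)  ✗
  torque (τ = Fr): kg·m²/s²  ✓ matches

Only torque has units kg·m²/s².

Answer: torque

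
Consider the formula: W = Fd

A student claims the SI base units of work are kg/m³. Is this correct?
Units of each symbol in W = Fd:
  F (force): kg·m/s²
  d (displacement): m

Multiplying the contributions: [kg·m/s²] · [m]
Adding exponents of each base unit: kg: 1, m: 2, s: -2
SI base units of work: kg·m²/s²

The claimed units kg/m³ (exponents kg: 1, m: -3) do not match the derived units kg·m²/s² (exponents kg: 1, m: 2, s: -2), so the claim is incorrect.

Answer: No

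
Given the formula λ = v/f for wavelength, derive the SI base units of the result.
Units of each symbol in λ = v/f:
  v (wave speed): m/s
  f (frequency): 1/s  → in the denominator, contributes s

Multiplying the contributions: [m/s] · [s]
Adding exponents of each base unit: m: 1
SI base units of wavelength: m

Answer: m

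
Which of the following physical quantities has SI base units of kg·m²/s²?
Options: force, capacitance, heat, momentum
Checking the SI base units of each option:
  force (F = ma): kg·m/s²  ✗
  capacitance (C = Q/V): s⁴·A²/(kg·m²)  ✗
  heat (Q = mcΔT): kg·m²/s²  ✓ matches
  momentum (p = mv): kg·m/s  ✗

Only heat has units kg·m²/s².

Answer: heat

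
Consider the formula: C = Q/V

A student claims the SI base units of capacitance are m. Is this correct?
Units of each symbol in C = Q/V:
  Q (charge, in coulombs): s·A
  V (voltage, in volts): kg·m²/(s³·A)  → in the denominator, contributes s³·A/(kg·m²)

Multiplying the contributions: [s·A] · [s³·A/(kg·m²)]
Adding exponents of each base unit: kg: -1, m: -2, s: 4, A: 2
SI base units of capacitance: s⁴·A²/(kg·m²)

The claimed units m (exponents m: 1) do not match the derived units s⁴·A²/(kg·m²) (exponents kg: -1, m: -2, s: 4, A: 2), so the claim is incorrect.

Answer: No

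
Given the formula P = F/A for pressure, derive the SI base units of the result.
Units of each symbol in P = F/A:
  F (force): kg·m/s²
  A (area): m²  → in the denominator, contributes 1/m²

Multiplying the contributions: [kg·m/s²] · [1/m²]
Adding exponents of each base unit: kg: 1, m: -1, s: -2
SI base units of pressure: kg/(m·s²)

Answer: kg/(m·s²)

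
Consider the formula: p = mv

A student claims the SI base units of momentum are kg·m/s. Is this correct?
Units of each symbol in p = mv:
  m (mass): kg
  v (velocity): m/s

Multiplying the contributions: [kg] · [m/s]
Adding exponents of each base unit: kg: 1, m: 1, s: -1
SI base units of momentum: kg·m/s

The claimed units kg·m/s match the derived units, so the claim is correct.

Answer: Yes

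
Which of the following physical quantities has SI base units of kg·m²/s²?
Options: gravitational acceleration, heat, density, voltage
Checking the SI base units of each option:
  gravitational acceleration (g = GM/r²): m/s²  ✗
  heat (Q = mcΔT): kg·m²/s²  ✓ matches
  density (ρ = m/V): kg/m³  ✗
  voltage (V = IR): kg·m²/(s³·A)  ✗

Only heat has units kg·m²/s².

Answer: heat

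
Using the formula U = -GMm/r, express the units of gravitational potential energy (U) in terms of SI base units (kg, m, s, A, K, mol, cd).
Units of each symbol in U = -GMm/r:
  G (gravitational constant): m³/(kg·s²)
  M (mass): kg
  m (mass): kg
  r (distance): m  → in the denominator, contributes 1/m
  The minus sign does not affect the units.

Multiplying the contributions: [m³/(kg·s²)] · [kg] · [kg] · [1/m]
Adding exponents of each base unit: kg: 1, m: 2, s: -2
SI base units of gravitational potential energy: kg·m²/s²

Answer: kg·m²/s²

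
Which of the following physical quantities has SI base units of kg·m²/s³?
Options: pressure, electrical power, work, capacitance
Checking the SI base units of each option:
  pressure (P = F/A): kg/(m·s²)  ✗
  electrical power (P = IV): kg·m²/s³  ✓ matches
  work (W = Fd): kg·m²/s²  ✗
  capacitance (C = Q/V): s⁴·A²/(kg·m²)  ✗

Only electrical power has units kg·m²/s³.

Answer: electrical power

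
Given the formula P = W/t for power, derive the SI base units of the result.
Units of each symbol in P = W/t:
  W (work): kg·m²/s²
  t (time): s  → in the denominator, contributes 1/s

Multiplying the contributions: [kg·m²/s²] · [1/s]
Adding exponents of each base unit: kg: 1, m: 2, s: -3
SI base units of power: kg·m²/s³

Answer: kg·m²/s³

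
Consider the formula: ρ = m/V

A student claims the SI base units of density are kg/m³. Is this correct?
Units of each symbol in ρ = m/V:
  m (mass): kg
  V (volume): m³  → in the denominator, contributes 1/m³

Multiplying the contributions: [kg] · [1/m³]
Adding exponents of each base unit: kg: 1, m: -3
SI base units of density: kg/m³

The claimed units kg/m³ match the derived units, so the claim is correct.

Answer: Yes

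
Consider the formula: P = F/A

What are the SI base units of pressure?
Units of each symbol in P = F/A:
  F (force): kg·m/s²
  A (area): m²  → in the denominator, contributes 1/m²

Multiplying the contributions: [kg·m/s²] · [1/m²]
Adding exponents of each base unit: kg: 1, m: -1, s: -2
SI base units of pressure: kg/(m·s²)

Answer: kg/(m·s²)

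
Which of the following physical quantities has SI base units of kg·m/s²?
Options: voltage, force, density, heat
Checking the SI base units of each option:
  voltage (V = IR): kg·m²/(s³·A)  ✗
  force (F = ma): kg·m/s²  ✓ matches
  density (ρ = m/V): kg/m³  ✗
  heat (Q = mcΔT): kg·m²/s²  ✗

Only force has units kg·m/s².

Answer: force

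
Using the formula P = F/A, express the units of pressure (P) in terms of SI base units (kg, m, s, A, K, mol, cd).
Units of each symbol in P = F/A:
  F (force): kg·m/s²
  A (area): m²  → in the denominator, contributes 1/m²

Multiplying the contributions: [kg·m/s²] · [1/m²]
Adding exponents of each base unit: kg: 1, m: -1, s: -2
SI base units of pressure: kg/(m·s²)

Answer: kg/(m·s²)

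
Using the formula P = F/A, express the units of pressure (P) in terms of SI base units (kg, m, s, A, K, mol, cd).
Units of each symbol in P = F/A:
  F (force): kg·m/s²
  A (area): m²  → in the denominator, contributes 1/m²

Multiplying the contributions: [kg·m/s²] · [1/m²]
Adding exponents of each base unit: kg: 1, m: -1, s: -2
SI base units of pressure: kg/(m·s²)

Answer: kg/(m·s²)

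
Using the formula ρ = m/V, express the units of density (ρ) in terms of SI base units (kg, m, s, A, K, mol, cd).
Units of each symbol in ρ = m/V:
  m (mass): kg
  V (volume): m³  → in the denominator, contributes 1/m³

Multiplying the contributions: [kg] · [1/m³]
Adding exponents of each base unit: kg: 1, m: -3
SI base units of density: kg/m³

Answer: kg/m³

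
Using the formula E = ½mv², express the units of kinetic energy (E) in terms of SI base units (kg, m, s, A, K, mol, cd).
Units of each symbol in E = ½mv²:
  m (mass): kg
  v (speed): m/s  → to the power 2, contributes m²/s²
  The factor ½ is dimensionless.

Multiplying the contributions: [kg] · [m²/s²]
Adding exponents of each base unit: kg: 1, m: 2, s: -2
SI base units of kinetic energy: kg·m²/s²

Answer: kg·m²/s²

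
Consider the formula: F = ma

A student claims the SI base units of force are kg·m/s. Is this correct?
Units of each symbol in F = ma:
  m (mass): kg
  a (acceleration): m/s²

Multiplying the contributions: [kg] · [m/s²]
Adding exponents of each base unit: kg: 1, m: 1, s: -2
SI base units of force: kg·m/s²

The claimed units kg·m/s (exponents kg: 1, m: 1, s: -1) do not match the derived units kg·m/s² (exponents kg: 1, m: 1, s: -2), so the claim is incorrect.

Answer: No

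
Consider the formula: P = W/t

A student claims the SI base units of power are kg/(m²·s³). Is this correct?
Units of each symbol in P = W/t:
  W (work): kg·m²/s²
  t (time): s  → in the denominator, contributes 1/s

Multiplying the contributions: [kg·m²/s²] · [1/s]
Adding exponents of each base unit: kg: 1, m: 2, s: -3
SI base units of power: kg·m²/s³

The claimed units kg/(m²·s³) (exponents kg: 1, m: -2, s: -3) do not match the derived units kg·m²/s³ (exponents kg: 1, m: 2, s: -3), so the claim is incorrect.

Answer: No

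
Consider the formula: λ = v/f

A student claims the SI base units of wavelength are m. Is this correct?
Units of each symbol in λ = v/f:
  v (wave speed): m/s
  f (frequency): 1/s  → in the denominator, contributes s

Multiplying the contributions: [m/s] · [s]
Adding exponents of each base unit: m: 1
SI base units of wavelength: m

The claimed units m match the derived units, so the claim is correct.

Answer: Yes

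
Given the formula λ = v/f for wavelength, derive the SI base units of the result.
Units of each symbol in λ = v/f:
  v (wave speed): m/s
  f (frequency): 1/s  → in the denominator, contributes s

Multiplying the contributions: [m/s] · [s]
Adding exponents of each base unit: m: 1
SI base units of wavelength: m

Answer: m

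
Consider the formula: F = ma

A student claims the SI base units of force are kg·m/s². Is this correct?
Units of each symbol in F = ma:
  m (mass): kg
  a (acceleration): m/s²

Multiplying the contributions: [kg] · [m/s²]
Adding exponents of each base unit: kg: 1, m: 1, s: -2
SI base units of force: kg·m/s²

The claimed units kg·m/s² match the derived units, so the claim is correct.

Answer: Yes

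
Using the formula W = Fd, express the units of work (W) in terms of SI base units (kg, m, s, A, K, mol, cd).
Units of each symbol in W = Fd:
  F (force): kg·m/s²
  d (displacement): m

Multiplying the contributions: [kg·m/s²] · [m]
Adding exponents of each base unit: kg: 1, m: 2, s: -2
SI base units of work: kg·m²/s²

Answer: kg·m²/s²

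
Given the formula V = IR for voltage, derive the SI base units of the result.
Units of each symbol in V = IR:
  I (current): A
  R (resistance, in ohms): kg·m²/(s³·A²)

Multiplying the contributions: [A] · [kg·m²/(s³·A²)]
Adding exponents of each base unit: kg: 1, m: 2, s: -3, A: -1
SI base units of voltage: kg·m²/(s³·A)

Answer: kg·m²/(s³·A)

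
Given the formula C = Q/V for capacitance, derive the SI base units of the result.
Units of each symbol in C = Q/V:
  Q (charge, in coulombs): s·A
  V (voltage, in volts): kg·m²/(s³·A)  → in the denominator, contributes s³·A/(kg·m²)

Multiplying the contributions: [s·A] · [s³·A/(kg·m²)]
Adding exponents of each base unit: kg: -1, m: -2, s: 4, A: 2
SI base units of capacitance: s⁴·A²/(kg·m²)

Answer: s⁴·A²/(kg·m²)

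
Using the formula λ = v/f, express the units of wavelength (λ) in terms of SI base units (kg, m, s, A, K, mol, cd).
Units of each symbol in λ = v/f:
  v (wave speed): m/s
  f (frequency): 1/s  → in the denominator, contributes s

Multiplying the contributions: [m/s] · [s]
Adding exponents of each base unit: m: 1
SI base units of wavelength: m

Answer: m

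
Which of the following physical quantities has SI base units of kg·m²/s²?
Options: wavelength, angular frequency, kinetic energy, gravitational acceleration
Checking the SI base units of each option:
  wavelength (λ = v/f): m  ✗
  angular frequency (ω = 2πf): 1/s  ✗
  kinetic energy (E = ½mv²): kg·m²/s²  ✓ matches
  gravitational acceleration (g = GM/r²): m/s²  ✗

Only kinetic energy has units kg·m²/s².

Answer: kinetic energy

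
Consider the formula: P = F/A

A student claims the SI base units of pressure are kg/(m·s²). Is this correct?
Units of each symbol in P = F/A:
  F (force): kg·m/s²
  A (area): m²  → in the denominator, contributes 1/m²

Multiplying the contributions: [kg·m/s²] · [1/m²]
Adding exponents of each base unit: kg: 1, m: -1, s: -2
SI base units of pressure: kg/(m·s²)

The claimed units kg/(m·s²) match the derived units, so the claim is correct.

Answer: Yes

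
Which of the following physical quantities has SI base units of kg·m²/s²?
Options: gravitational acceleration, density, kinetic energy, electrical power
Checking the SI base units of each option:
  gravitational acceleration (g = GM/r²): m/s²  ✗
  density (ρ = m/V): kg/m³  ✗
  kinetic energy (E = ½mv²): kg·m²/s²  ✓ matches
  electrical power (P = IV): kg·m²/s³  ✗

Only kinetic energy has units kg·m²/s².

Answer: kinetic energy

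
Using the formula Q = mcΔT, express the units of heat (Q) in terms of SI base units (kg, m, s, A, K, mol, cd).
Units of each symbol in Q = mcΔT:
  m (mass): kg
  c (specific heat capacity, in J/(kg·K)): m²/(s²·K)
  ΔT (temperature change): K

Multiplying the contributions: [kg] · [m²/(s²·K)] · [K]
Adding exponents of each base unit: kg: 1, m: 2, s: -2
SI base units of heat: kg·m²/s²

Answer: kg·m²/s²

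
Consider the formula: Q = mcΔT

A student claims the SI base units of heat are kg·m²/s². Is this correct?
Units of each symbol in Q = mcΔT:
  m (mass): kg
  c (specific heat capacity, in J/(kg·K)): m²/(s²·K)
  ΔT (temperature change): K

Multiplying the contributions: [kg] · [m²/(s²·K)] · [K]
Adding exponents of each base unit: kg: 1, m: 2, s: -2
SI base units of heat: kg·m²/s²

The claimed units kg·m²/s² match the derived units, so the claim is correct.

Answer: Yes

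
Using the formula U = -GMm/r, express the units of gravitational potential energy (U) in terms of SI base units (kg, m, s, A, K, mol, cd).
Units of each symbol in U = -GMm/r:
  G (gravitational constant): m³/(kg·s²)
  M (mass): kg
  m (mass): kg
  r (distance): m  → in the denominator, contributes 1/m
  The minus sign does not affect the units.

Multiplying the contributions: [m³/(kg·s²)] · [kg] · [kg] · [1/m]
Adding exponents of each base unit: kg: 1, m: 2, s: -2
SI base units of gravitational potential energy: kg·m²/s²

Answer: kg·m²/s²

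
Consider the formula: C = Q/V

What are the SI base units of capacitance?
Units of each symbol in C = Q/V:
  Q (charge, in coulombs): s·A
  V (voltage, in volts): kg·m²/(s³·A)  → in the denominator, contributes s³·A/(kg·m²)

Multiplying the contributions: [s·A] · [s³·A/(kg·m²)]
Adding exponents of each base unit: kg: -1, m: -2, s: 4, A: 2
SI base units of capacitance: s⁴·A²/(kg·m²)

Answer: s⁴·A²/(kg·m²)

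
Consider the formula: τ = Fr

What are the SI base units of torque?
Units of each symbol in τ = Fr:
  F (force): kg·m/s²
  r (lever arm): m

Multiplying the contributions: [kg·m/s²] · [m]
Adding exponents of each base unit: kg: 1, m: 2, s: -2
SI base units of torque: kg·m²/s²

Answer: kg·m²/s²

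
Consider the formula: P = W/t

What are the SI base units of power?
Units of each symbol in P = W/t:
  W (work): kg·m²/s²
  t (time): s  → in the denominator, contributes 1/s

Multiplying the contributions: [kg·m²/s²] · [1/s]
Adding exponents of each base unit: kg: 1, m: 2, s: -3
SI base units of power: kg·m²/s³

Answer: kg·m²/s³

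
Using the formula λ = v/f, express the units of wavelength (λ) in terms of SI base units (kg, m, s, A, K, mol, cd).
Units of each symbol in λ = v/f:
  v (wave speed): m/s
  f (frequency): 1/s  → in the denominator, contributes s

Multiplying the contributions: [m/s] · [s]
Adding exponents of each base unit: m: 1
SI base units of wavelength: m

Answer: m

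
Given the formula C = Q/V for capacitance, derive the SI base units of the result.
Units of each symbol in C = Q/V:
  Q (charge, in coulombs): s·A
  V (voltage, in volts): kg·m²/(s³·A)  → in the denominator, contributes s³·A/(kg·m²)

Multiplying the contributions: [s·A] · [s³·A/(kg·m²)]
Adding exponents of each base unit: kg: -1, m: -2, s: 4, A: 2
SI base units of capacitance: s⁴·A²/(kg·m²)

Answer: s⁴·A²/(kg·m²)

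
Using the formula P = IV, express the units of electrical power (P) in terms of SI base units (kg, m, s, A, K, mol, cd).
Units of each symbol in P = IV:
  I (current): A
  V (voltage, in volts): kg·m²/(s³·A)

Multiplying the contributions: [A] · [kg·m²/(s³·A)]
Adding exponents of each base unit: kg: 1, m: 2, s: -3
SI base units of electrical power: kg·m²/s³

Answer: kg·m²/s³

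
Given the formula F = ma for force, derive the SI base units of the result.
Units of each symbol in F = ma:
  m (mass): kg
  a (acceleration): m/s²

Multiplying the contributions: [kg] · [m/s²]
Adding exponents of each base unit: kg: 1, m: 1, s: -2
SI base units of force: kg·m/s²

Answer: kg·m/s²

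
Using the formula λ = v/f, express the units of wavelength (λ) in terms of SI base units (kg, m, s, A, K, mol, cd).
Units of each symbol in λ = v/f:
  v (wave speed): m/s
  f (frequency): 1/s  → in the denominator, contributes s

Multiplying the contributions: [m/s] · [s]
Adding exponents of each base unit: m: 1
SI base units of wavelength: m

Answer: m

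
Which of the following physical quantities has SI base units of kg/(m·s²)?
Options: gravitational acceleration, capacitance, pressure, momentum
Checking the SI base units of each option:
  gravitational acceleration (g = GM/r²): m/s²  ✗
  capacitance (C = Q/V): s⁴·A²/(kg·m²)  ✗
  pressure (P = F/A): kg/(m·s²)  ✓ matches
  momentum (p = mv): kg·m/s  ✗

Only pressure has units kg/(m·s²).

Answer: pressure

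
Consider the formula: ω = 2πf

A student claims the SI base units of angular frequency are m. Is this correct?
Units of each symbol in ω = 2πf:
  f (frequency): 1/s
  The factor 2π is dimensionless.

Multiplying the contributions: [1/s]
Adding exponents of each base unit: s: -1
SI base units of angular frequency: 1/s

The claimed units m (exponents m: 1) do not match the derived units 1/s (exponents s: -1), so the claim is incorrect.

Answer: No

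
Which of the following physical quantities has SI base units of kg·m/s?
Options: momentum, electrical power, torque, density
Checking the SI base units of each option:
  momentum (p = mv): kg·m/s  ✓ matches
  electrical power (P = IV): kg·m²/s³  ✗
  torque (τ = Fr): kg·m²/s²  ✗
  density (ρ = m/V): kg/m³  ✗

Only momentum has units kg·m/s.

Answer: momentum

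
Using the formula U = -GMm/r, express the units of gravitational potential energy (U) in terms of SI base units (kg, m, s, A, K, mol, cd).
Units of each symbol in U = -GMm/r:
  G (gravitational constant): m³/(kg·s²)
  M (mass): kg
  m (mass): kg
  r (distance): m  → in the denominator, contributes 1/m
  The minus sign does not affect the units.

Multiplying the contributions: [m³/(kg·s²)] · [kg] · [kg] · [1/m]
Adding exponents of each base unit: kg: 1, m: 2, s: -2
SI base units of gravitational potential energy: kg·m²/s²

Answer: kg·m²/s²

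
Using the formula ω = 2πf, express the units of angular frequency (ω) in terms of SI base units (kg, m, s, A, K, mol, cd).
Units of each symbol in ω = 2πf:
  f (frequency): 1/s
  The factor 2π is dimensionless.

Multiplying the contributions: [1/s]
Adding exponents of each base unit: s: -1
SI base units of angular frequency: 1/s

Answer: 1/s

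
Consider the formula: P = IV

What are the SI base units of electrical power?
Units of each symbol in P = IV:
  I (current): A
  V (voltage, in volts): kg·m²/(s³·A)

Multiplying the contributions: [A] · [kg·m²/(s³·A)]
Adding exponents of each base unit: kg: 1, m: 2, s: -3
SI base units of electrical power: kg·m²/s³

Answer: kg·m²/s³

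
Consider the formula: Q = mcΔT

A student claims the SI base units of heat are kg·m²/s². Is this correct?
Units of each symbol in Q = mcΔT:
  m (mass): kg
  c (specific heat capacity, in J/(kg·K)): m²/(s²·K)
  ΔT (temperature change): K

Multiplying the contributions: [kg] · [m²/(s²·K)] · [K]
Adding exponents of each base unit: kg: 1, m: 2, s: -2
SI base units of heat: kg·m²/s²

The claimed units kg·m²/s² match the derived units, so the claim is correct.

Answer: Yes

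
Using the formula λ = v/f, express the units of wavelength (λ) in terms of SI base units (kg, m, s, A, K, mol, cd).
Units of each symbol in λ = v/f:
  v (wave speed): m/s
  f (frequency): 1/s  → in the denominator, contributes s

Multiplying the contributions: [m/s] · [s]
Adding exponents of each base unit: m: 1
SI base units of wavelength: m

Answer: m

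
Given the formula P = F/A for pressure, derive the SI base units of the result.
Units of each symbol in P = F/A:
  F (force): kg·m/s²
  A (area): m²  → in the denominator, contributes 1/m²

Multiplying the contributions: [kg·m/s²] · [1/m²]
Adding exponents of each base unit: kg: 1, m: -1, s: -2
SI base units of pressure: kg/(m·s²)

Answer: kg/(m·s²)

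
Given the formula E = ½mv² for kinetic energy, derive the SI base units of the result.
Units of each symbol in E = ½mv²:
  m (mass): kg
  v (speed): m/s  → to the power 2, contributes m²/s²
  The factor ½ is dimensionless.

Multiplying the contributions: [kg] · [m²/s²]
Adding exponents of each base unit: kg: 1, m: 2, s: -2
SI base units of kinetic energy: kg·m²/s²

Answer: kg·m²/s²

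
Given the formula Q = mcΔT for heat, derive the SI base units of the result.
Units of each symbol in Q = mcΔT:
  m (mass): kg
  c (specific heat capacity, in J/(kg·K)): m²/(s²·K)
  ΔT (temperature change): K

Multiplying the contributions: [kg] · [m²/(s²·K)] · [K]
Adding exponents of each base unit: kg: 1, m: 2, s: -2
SI base units of heat: kg·m²/s²

Answer: kg·m²/s²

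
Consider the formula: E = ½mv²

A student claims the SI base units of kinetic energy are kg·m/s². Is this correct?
Units of each symbol in E = ½mv²:
  m (mass): kg
  v (speed): m/s  → to the power 2, contributes m²/s²
  The factor ½ is dimensionless.

Multiplying the contributions: [kg] · [m²/s²]
Adding exponents of each base unit: kg: 1, m: 2, s: -2
SI base units of kinetic energy: kg·m²/s²

The claimed units kg·m/s² (exponents kg: 1, m: 1, s: -2) do not match the derived units kg·m²/s² (exponents kg: 1, m: 2, s: -2), so the claim is incorrect.

Answer: No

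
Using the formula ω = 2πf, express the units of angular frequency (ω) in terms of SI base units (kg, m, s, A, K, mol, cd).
Units of each symbol in ω = 2πf:
  f (frequency): 1/s
  The factor 2π is dimensionless.

Multiplying the contributions: [1/s]
Adding exponents of each base unit: s: -1
SI base units of angular frequency: 1/s

Answer: 1/s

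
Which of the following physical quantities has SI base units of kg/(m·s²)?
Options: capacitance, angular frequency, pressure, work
Checking the SI base units of each option:
  capacitance (C = Q/V): s⁴·A²/(kg·m²)  ✗
  angular frequency (ω = 2πf): 1/s  ✗
  pressure (P = F/A): kg/(m·s²)  ✓ matches
  work (W = Fd): kg·m²/s²  ✗

Only pressure has units kg/(m·s²).

Answer: pressure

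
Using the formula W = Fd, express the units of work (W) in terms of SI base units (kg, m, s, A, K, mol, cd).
Units of each symbol in W = Fd:
  F (force): kg·m/s²
  d (displacement): m

Multiplying the contributions: [kg·m/s²] · [m]
Adding exponents of each base unit: kg: 1, m: 2, s: -2
SI base units of work: kg·m²/s²

Answer: kg·m²/s²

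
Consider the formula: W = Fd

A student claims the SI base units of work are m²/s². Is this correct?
Units of each symbol in W = Fd:
  F (force): kg·m/s²
  d (displacement): m

Multiplying the contributions: [kg·m/s²] · [m]
Adding exponents of each base unit: kg: 1, m: 2, s: -2
SI base units of work: kg·m²/s²

The claimed units m²/s² (exponents m: 2, s: -2) do not match the derived units kg·m²/s² (exponents kg: 1, m: 2, s: -2), so the claim is incorrect.

Answer: No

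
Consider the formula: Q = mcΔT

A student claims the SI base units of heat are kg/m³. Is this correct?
Units of each symbol in Q = mcΔT:
  m (mass): kg
  c (specific heat capacity, in J/(kg·K)): m²/(s²·K)
  ΔT (temperature change): K

Multiplying the contributions: [kg] · [m²/(s²·K)] · [K]
Adding exponents of each base unit: kg: 1, m: 2, s: -2
SI base units of heat: kg·m²/s²

The claimed units kg/m³ (exponents kg: 1, m: -3) do not match the derived units kg·m²/s² (exponents kg: 1, m: 2, s: -2), so the claim is incorrect.

Answer: No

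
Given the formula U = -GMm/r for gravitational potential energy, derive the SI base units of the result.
Units of each symbol in U = -GMm/r:
  G (gravitational constant): m³/(kg·s²)
  M (mass): kg
  m (mass): kg
  r (distance): m  → in the denominator, contributes 1/m
  The minus sign does not affect the units.

Multiplying the contributions: [m³/(kg·s²)] · [kg] · [kg] · [1/m]
Adding exponents of each base unit: kg: 1, m: 2, s: -2
SI base units of gravitational potential energy: kg·m²/s²

Answer: kg·m²/s²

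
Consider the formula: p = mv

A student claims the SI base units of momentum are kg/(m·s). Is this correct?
Units of each symbol in p = mv:
  m (mass): kg
  v (velocity): m/s

Multiplying the contributions: [kg] · [m/s]
Adding exponents of each base unit: kg: 1, m: 1, s: -1
SI base units of momentum: kg·m/s

The claimed units kg/(m·s) (exponents kg: 1, m: -1, s: -1) do not match the derived units kg·m/s (exponents kg: 1, m: 1, s: -1), so the claim is incorrect.

Answer: No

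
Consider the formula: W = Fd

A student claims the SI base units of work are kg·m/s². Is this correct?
Units of each symbol in W = Fd:
  F (force): kg·m/s²
  d (displacement): m

Multiplying the contributions: [kg·m/s²] · [m]
Adding exponents of each base unit: kg: 1, m: 2, s: -2
SI base units of work: kg·m²/s²

The claimed units kg·m/s² (exponents kg: 1, m: 1, s: -2) do not match the derived units kg·m²/s² (exponents kg: 1, m: 2, s: -2), so the claim is incorrect.

Answer: No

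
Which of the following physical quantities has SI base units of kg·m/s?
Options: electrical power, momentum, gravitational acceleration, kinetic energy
Checking the SI base units of each option:
  electrical power (P = IV): kg·m²/s³  ✗
  momentum (p = mv): kg·m/s  ✓ matches
  gravitational acceleration (g = GM/r²): m/s²  ✗
  kinetic energy (E = ½mv²): kg·m²/s²  ✗

Only momentum has units kg·m/s.

Answer: momentum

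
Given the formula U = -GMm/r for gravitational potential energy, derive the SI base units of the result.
Units of each symbol in U = -GMm/r:
  G (gravitational constant): m³/(kg·s²)
  M (mass): kg
  m (mass): kg
  r (distance): m  → in the denominator, contributes 1/m
  The minus sign does not affect the units.

Multiplying the contributions: [m³/(kg·s²)] · [kg] · [kg] · [1/m]
Adding exponents of each base unit: kg: 1, m: 2, s: -2
SI base units of gravitational potential energy: kg·m²/s²

Answer: kg·m²/s²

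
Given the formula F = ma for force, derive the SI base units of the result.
Units of each symbol in F = ma:
  m (mass): kg
  a (acceleration): m/s²

Multiplying the contributions: [kg] · [m/s²]
Adding exponents of each base unit: kg: 1, m: 1, s: -2
SI base units of force: kg·m/s²

Answer: kg·m/s²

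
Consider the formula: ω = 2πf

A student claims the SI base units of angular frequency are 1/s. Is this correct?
Units of each symbol in ω = 2πf:
  f (frequency): 1/s
  The factor 2π is dimensionless.

Multiplying the contributions: [1/s]
Adding exponents of each base unit: s: -1
SI base units of angular frequency: 1/s

The claimed units 1/s match the derived units, so the claim is correct.

Answer: Yes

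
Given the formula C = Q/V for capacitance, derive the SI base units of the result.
Units of each symbol in C = Q/V:
  Q (charge, in coulombs): s·A
  V (voltage, in volts): kg·m²/(s³·A)  → in the denominator, contributes s³·A/(kg·m²)

Multiplying the contributions: [s·A] · [s³·A/(kg·m²)]
Adding exponents of each base unit: kg: -1, m: -2, s: 4, A: 2
SI base units of capacitance: s⁴·A²/(kg·m²)

Answer: s⁴·A²/(kg·m²)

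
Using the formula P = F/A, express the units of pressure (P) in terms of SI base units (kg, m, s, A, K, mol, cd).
Units of each symbol in P = F/A:
  F (force): kg·m/s²
  A (area): m²  → in the denominator, contributes 1/m²

Multiplying the contributions: [kg·m/s²] · [1/m²]
Adding exponents of each base unit: kg: 1, m: -1, s: -2
SI base units of pressure: kg/(m·s²)

Answer: kg/(m·s²)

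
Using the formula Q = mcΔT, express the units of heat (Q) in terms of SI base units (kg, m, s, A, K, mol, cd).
Units of each symbol in Q = mcΔT:
  m (mass): kg
  c (specific heat capacity, in J/(kg·K)): m²/(s²·K)
  ΔT (temperature change): K

Multiplying the contributions: [kg] · [m²/(s²·K)] · [K]
Adding exponents of each base unit: kg: 1, m: 2, s: -2
SI base units of heat: kg·m²/s²

Answer: kg·m²/s²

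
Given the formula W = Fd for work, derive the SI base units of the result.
Units of each symbol in W = Fd:
  F (force): kg·m/s²
  d (displacement): m

Multiplying the contributions: [kg·m/s²] · [m]
Adding exponents of each base unit: kg: 1, m: 2, s: -2
SI base units of work: kg·m²/s²

Answer: kg·m²/s²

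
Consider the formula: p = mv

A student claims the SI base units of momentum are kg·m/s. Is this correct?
Units of each symbol in p = mv:
  m (mass): kg
  v (velocity): m/s

Multiplying the contributions: [kg] · [m/s]
Adding exponents of each base unit: kg: 1, m: 1, s: -1
SI base units of momentum: kg·m/s

The claimed units kg·m/s match the derived units, so the claim is correct.

Answer: Yes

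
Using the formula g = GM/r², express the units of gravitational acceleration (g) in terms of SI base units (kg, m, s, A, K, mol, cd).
Units of each symbol in g = GM/r²:
  G (gravitational constant): m³/(kg·s²)
  M (mass): kg
  r (distance): m  → to the power 2 in the denominator, contributes 1/m²

Multiplying the contributions: [m³/(kg·s²)] · [kg] · [1/m²]
Adding exponents of each base unit: m: 1, s: -2
SI base units of gravitational acceleration: m/s²

Answer: m/s²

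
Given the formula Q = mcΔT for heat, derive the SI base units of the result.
Units of each symbol in Q = mcΔT:
  m (mass): kg
  c (specific heat capacity, in J/(kg·K)): m²/(s²·K)
  ΔT (temperature change): K

Multiplying the contributions: [kg] · [m²/(s²·K)] · [K]
Adding exponents of each base unit: kg: 1, m: 2, s: -2
SI base units of heat: kg·m²/s²

Answer: kg·m²/s²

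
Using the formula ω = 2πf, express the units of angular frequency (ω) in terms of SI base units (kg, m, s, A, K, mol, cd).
Units of each symbol in ω = 2πf:
  f (frequency): 1/s
  The factor 2π is dimensionless.

Multiplying the contributions: [1/s]
Adding exponents of each base unit: s: -1
SI base units of angular frequency: 1/s

Answer: 1/s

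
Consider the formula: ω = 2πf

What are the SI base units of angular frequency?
Units of each symbol in ω = 2πf:
  f (frequency): 1/s
  The factor 2π is dimensionless.

Multiplying the contributions: [1/s]
Adding exponents of each base unit: s: -1
SI base units of angular frequency: 1/s

Answer: 1/s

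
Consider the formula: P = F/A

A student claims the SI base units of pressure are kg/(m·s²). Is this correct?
Units of each symbol in P = F/A:
  F (force): kg·m/s²
  A (area): m²  → in the denominator, contributes 1/m²

Multiplying the contributions: [kg·m/s²] · [1/m²]
Adding exponents of each base unit: kg: 1, m: -1, s: -2
SI base units of pressure: kg/(m·s²)

The claimed units kg/(m·s²) match the derived units, so the claim is correct.

Answer: Yes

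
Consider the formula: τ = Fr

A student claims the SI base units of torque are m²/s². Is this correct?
Units of each symbol in τ = Fr:
  F (force): kg·m/s²
  r (lever arm): m

Multiplying the contributions: [kg·m/s²] · [m]
Adding exponents of each base unit: kg: 1, m: 2, s: -2
SI base units of torque: kg·m²/s²

The claimed units m²/s² (exponents m: 2, s: -2) do not match the derived units kg·m²/s² (exponents kg: 1, m: 2, s: -2), so the claim is incorrect.

Answer: No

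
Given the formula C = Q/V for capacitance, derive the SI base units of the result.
Units of each symbol in C = Q/V:
  Q (charge, in coulombs): s·A
  V (voltage, in volts): kg·m²/(s³·A)  → in the denominator, contributes s³·A/(kg·m²)

Multiplying the contributions: [s·A] · [s³·A/(kg·m²)]
Adding exponents of each base unit: kg: -1, m: -2, s: 4, A: 2
SI base units of capacitance: s⁴·A²/(kg·m²)

Answer: s⁴·A²/(kg·m²)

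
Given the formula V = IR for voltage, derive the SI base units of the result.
Units of each symbol in V = IR:
  I (current): A
  R (resistance, in ohms): kg·m²/(s³·A²)

Multiplying the contributions: [A] · [kg·m²/(s³·A²)]
Adding exponents of each base unit: kg: 1, m: 2, s: -3, A: -1
SI base units of voltage: kg·m²/(s³·A)

Answer: kg·m²/(s³·A)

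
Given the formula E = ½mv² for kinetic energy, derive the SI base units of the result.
Units of each symbol in E = ½mv²:
  m (mass): kg
  v (speed): m/s  → to the power 2, contributes m²/s²
  The factor ½ is dimensionless.

Multiplying the contributions: [kg] · [m²/s²]
Adding exponents of each base unit: kg: 1, m: 2, s: -2
SI base units of kinetic energy: kg·m²/s²

Answer: kg·m²/s²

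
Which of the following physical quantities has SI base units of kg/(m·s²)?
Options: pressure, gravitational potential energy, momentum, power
Checking the SI base units of each option:
  pressure (P = F/A): kg/(m·s²)  ✓ matches
  gravitational potential energy (U = -GMm/r): kg·m²/s²  ✗
  momentum (p = mv): kg·m/s  ✗
  power (P = W/t): kg·m²/s³  ✗

Only pressure has units kg/(m·s²).

Answer: pressure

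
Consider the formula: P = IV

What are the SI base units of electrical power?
Units of each symbol in P = IV:
  I (current): A
  V (voltage, in volts): kg·m²/(s³·A)

Multiplying the contributions: [A] · [kg·m²/(s³·A)]
Adding exponents of each base unit: kg: 1, m: 2, s: -3
SI base units of electrical power: kg·m²/s³

Answer: kg·m²/s³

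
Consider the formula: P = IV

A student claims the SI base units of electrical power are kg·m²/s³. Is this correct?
Units of each symbol in P = IV:
  I (current): A
  V (voltage, in volts): kg·m²/(s³·A)

Multiplying the contributions: [A] · [kg·m²/(s³·A)]
Adding exponents of each base unit: kg: 1, m: 2, s: -3
SI base units of electrical power: kg·m²/s³

The claimed units kg·m²/s³ match the derived units, so the claim is correct.

Answer: Yes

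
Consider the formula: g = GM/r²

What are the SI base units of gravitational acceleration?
Units of each symbol in g = GM/r²:
  G (gravitational constant): m³/(kg·s²)
  M (mass): kg
  r (distance): m  → to the power 2 in the denominator, contributes 1/m²

Multiplying the contributions: [m³/(kg·s²)] · [kg] · [1/m²]
Adding exponents of each base unit: m: 1, s: -2
SI base units of gravitational acceleration: m/s²

Answer: m/s²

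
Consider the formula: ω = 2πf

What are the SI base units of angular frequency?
Units of each symbol in ω = 2πf:
  f (frequency): 1/s
  The factor 2π is dimensionless.

Multiplying the contributions: [1/s]
Adding exponents of each base unit: s: -1
SI base units of angular frequency: 1/s

Answer: 1/s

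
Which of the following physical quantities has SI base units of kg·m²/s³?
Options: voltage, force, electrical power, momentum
Checking the SI base units of each option:
  voltage (V = IR): kg·m²/(s³·A)  ✗
  force (F = ma): kg·m/s²  ✗
  electrical power (P = IV): kg·m²/s³  ✓ matches
  momentum (p = mv): kg·m/s  ✗

Only electrical power has units kg·m²/s³.

Answer: electrical power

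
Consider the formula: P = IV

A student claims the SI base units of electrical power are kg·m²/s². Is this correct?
Units of each symbol in P = IV:
  I (current): A
  V (voltage, in volts): kg·m²/(s³·A)

Multiplying the contributions: [A] · [kg·m²/(s³·A)]
Adding exponents of each base unit: kg: 1, m: 2, s: -3
SI base units of electrical power: kg·m²/s³

The claimed units kg·m²/s² (exponents kg: 1, m: 2, s: -2) do not match the derived units kg·m²/s³ (exponents kg: 1, m: 2, s: -3), so the claim is incorrect.

Answer: No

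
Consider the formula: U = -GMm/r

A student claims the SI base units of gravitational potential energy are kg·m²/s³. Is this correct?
Units of each symbol in U = -GMm/r:
  G (gravitational constant): m³/(kg·s²)
  M (mass): kg
  m (mass): kg
  r (distance): m  → in the denominator, contributes 1/m
  The minus sign does not affect the units.

Multiplying the contributions: [m³/(kg·s²)] · [kg] · [kg] · [1/m]
Adding exponents of each base unit: kg: 1, m: 2, s: -2
SI base units of gravitational potential energy: kg·m²/s²

The claimed units kg·m²/s³ (exponents kg: 1, m: 2, s: -3) do not match the derived units kg·m²/s² (exponents kg: 1, m: 2, s: -2), so the claim is incorrect.

Answer: No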